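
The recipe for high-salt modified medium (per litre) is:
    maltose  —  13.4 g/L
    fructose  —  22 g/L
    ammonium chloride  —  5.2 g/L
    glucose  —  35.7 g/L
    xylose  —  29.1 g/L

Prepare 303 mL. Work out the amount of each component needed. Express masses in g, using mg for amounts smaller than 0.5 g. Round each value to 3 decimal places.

Scale factor relative to 1 L: 0.303.
maltose: 13.4 g/L × 0.303 L = 4.060 g
fructose: 22 g/L × 0.303 L = 6.666 g
ammonium chloride: 5.2 g/L × 0.303 L = 1.576 g
glucose: 35.7 g/L × 0.303 L = 10.817 g
xylose: 29.1 g/L × 0.303 L = 8.817 g

maltose 4.060 g; fructose 6.666 g; ammonium chloride 1.576 g; glucose 10.817 g; xylose 8.817 g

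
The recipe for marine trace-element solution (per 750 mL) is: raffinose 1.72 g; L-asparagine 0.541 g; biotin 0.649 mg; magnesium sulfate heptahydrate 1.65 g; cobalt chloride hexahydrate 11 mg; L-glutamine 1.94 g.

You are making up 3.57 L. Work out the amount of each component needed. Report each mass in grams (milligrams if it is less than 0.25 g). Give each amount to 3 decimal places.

Scale factor = 3570 mL / 750 mL = 4.76.
raffinose: 1.72 g × (3570 mL / 750 mL) = 8.187 g
L-asparagine: 0.541 g × (3570 mL / 750 mL) = 2.575 g
biotin: 0.649 mg × (3570 mL / 750 mL) = 3.089 mg
magnesium sulfate heptahydrate: 1.65 g × (3570 mL / 750 mL) = 7.854 g
cobalt chloride hexahydrate: 11 mg × (3570 mL / 750 mL) = 52.360 mg
L-glutamine: 1.94 g × (3570 mL / 750 mL) = 9.234 g

raffinose 8.187 g; L-asparagine 2.575 g; biotin 3.089 mg; magnesium sulfate heptahydrate 7.854 g; cobalt chloride hexahydrate 52.360 mg; L-glutamine 9.234 g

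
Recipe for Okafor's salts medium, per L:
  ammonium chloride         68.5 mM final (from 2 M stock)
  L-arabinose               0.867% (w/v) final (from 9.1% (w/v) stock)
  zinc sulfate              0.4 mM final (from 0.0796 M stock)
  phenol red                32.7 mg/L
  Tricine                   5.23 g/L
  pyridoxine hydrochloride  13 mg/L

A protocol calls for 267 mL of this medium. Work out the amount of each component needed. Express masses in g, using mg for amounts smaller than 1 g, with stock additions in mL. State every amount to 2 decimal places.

ammonium chloride 9.14 mL; L-arabinose 25.44 mL; zinc sulfate 1.34 mL; phenol red 8.73 mg; Tricine 1.40 g; pyridoxine hydrochloride 3.47 mg

Scale factor relative to 1 L: 0.267.
ammonium chloride: dilute stock: 68.5 mM × 267 mL ÷ 2000 mM = 9.14 mL
L-arabinose: V = C2·V2/C1 = 0.867% ÷ 9.1% × 267 mL = 25.44 mL
zinc sulfate: V = C2·V2/C1 = 0.4 mM × 267 mL ÷ 79.6 mM = 1.34 mL
phenol red: 32.7 mg/L × 0.267 L = 8.73 mg
Tricine: 5.23 g/L × 0.267 L = 1.40 g
pyridoxine hydrochloride: 13 mg/L × 0.267 L = 3.47 mg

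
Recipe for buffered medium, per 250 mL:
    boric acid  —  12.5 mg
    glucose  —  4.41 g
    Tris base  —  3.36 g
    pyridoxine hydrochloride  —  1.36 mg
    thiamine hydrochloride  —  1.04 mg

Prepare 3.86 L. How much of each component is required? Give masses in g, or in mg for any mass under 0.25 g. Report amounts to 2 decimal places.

Scale factor = 3860 mL / 250 mL = 15.44.
boric acid: 12.5 mg × (3860 mL / 250 mL) = 193.00 mg
glucose: 4.41 g × (3860 mL / 250 mL) = 68.09 g
Tris base: 3.36 g × (3860 mL / 250 mL) = 51.88 g
pyridoxine hydrochloride: 1.36 mg × (3860 mL / 250 mL) = 21.00 mg
thiamine hydrochloride: 1.04 mg × (3860 mL / 250 mL) = 16.06 mg

boric acid 193.00 mg; glucose 68.09 g; Tris base 51.88 g; pyridoxine hydrochloride 21.00 mg; thiamine hydrochloride 16.06 mg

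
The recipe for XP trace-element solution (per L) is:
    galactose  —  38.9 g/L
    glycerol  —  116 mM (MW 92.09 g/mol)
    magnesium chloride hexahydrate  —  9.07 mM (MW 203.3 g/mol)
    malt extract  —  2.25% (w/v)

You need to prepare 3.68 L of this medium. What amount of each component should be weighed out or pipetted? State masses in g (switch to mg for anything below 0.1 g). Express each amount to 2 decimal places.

Working volume: 3.68 L.
galactose: 38.9 g/L × 3.68 L = 143.15 g
glycerol: 116 mmol/L × 92.09 g/mol × 3.68 L ÷ 1000 = 39.31 g
magnesium chloride hexahydrate: 9.07 mmol/L × 203.3 g/mol × 3.68 L ÷ 1000 = 6.79 g
malt extract: 2.25 g per 100 mL × 3680 mL ÷ 100 = 82.80 g

galactose 143.15 g; glycerol 39.31 g; magnesium chloride hexahydrate 6.79 g; malt extract 82.80 g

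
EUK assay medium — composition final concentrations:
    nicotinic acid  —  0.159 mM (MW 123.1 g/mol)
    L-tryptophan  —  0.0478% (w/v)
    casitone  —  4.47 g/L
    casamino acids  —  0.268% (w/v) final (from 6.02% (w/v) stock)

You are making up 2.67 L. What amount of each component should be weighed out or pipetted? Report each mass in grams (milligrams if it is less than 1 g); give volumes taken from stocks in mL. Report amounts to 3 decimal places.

Working volume: 2.67 L.
nicotinic acid: 0.159 mmol/L × 123.1 mg/mmol × 2.67 L = 52.260 mg
L-tryptophan: 0.0478% w/v = 0.478 g/L → 0.478 × 2.67 L = 1.276 g
casitone: 4.47 g/L × 2.67 L = 11.935 g
casamino acids: C1V1 = C2V2 → 0.268% ÷ 6.02% × 2670 mL = 118.864 mL

nicotinic acid 52.260 mg; L-tryptophan 1.276 g; casitone 11.935 g; casamino acids 118.864 mL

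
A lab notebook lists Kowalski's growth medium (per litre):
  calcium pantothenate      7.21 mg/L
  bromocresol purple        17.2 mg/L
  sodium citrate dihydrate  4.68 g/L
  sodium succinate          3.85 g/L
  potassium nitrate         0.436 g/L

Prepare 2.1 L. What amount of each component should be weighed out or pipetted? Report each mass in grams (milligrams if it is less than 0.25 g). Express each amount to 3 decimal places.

Scale factor relative to 1 L: 2.1.
calcium pantothenate: 7.21 mg/L × 2.1 L = 15.141 mg
bromocresol purple: 17.2 mg/L × 2.1 L = 36.120 mg
sodium citrate dihydrate: 4.68 g/L × 2.1 L = 9.828 g
sodium succinate: 3.85 g/L × 2.1 L = 8.085 g
potassium nitrate: 0.436 g/L × 2.1 L = 0.916 g

calcium pantothenate 15.141 mg; bromocresol purple 36.120 mg; sodium citrate dihydrate 9.828 g; sodium succinate 8.085 g; potassium nitrate 0.916 g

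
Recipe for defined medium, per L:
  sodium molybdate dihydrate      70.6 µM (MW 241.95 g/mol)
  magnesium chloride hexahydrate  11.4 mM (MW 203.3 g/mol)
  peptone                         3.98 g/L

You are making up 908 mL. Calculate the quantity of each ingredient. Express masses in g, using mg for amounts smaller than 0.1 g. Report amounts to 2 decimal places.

Working volume: 908 mL = 0.908 L.
sodium molybdate dihydrate: 70.6 µmol/L × 241.95 g/mol × 0.908 L ÷ 1000 = 15.51 mg
magnesium chloride hexahydrate: 11.4 mmol/L × 203.3 g/mol × 0.908 L ÷ 1000 = 2.10 g
peptone: 3.98 g/L × 0.908 L = 3.61 g

sodium molybdate dihydrate 15.51 mg; magnesium chloride hexahydrate 2.10 g; peptone 3.61 g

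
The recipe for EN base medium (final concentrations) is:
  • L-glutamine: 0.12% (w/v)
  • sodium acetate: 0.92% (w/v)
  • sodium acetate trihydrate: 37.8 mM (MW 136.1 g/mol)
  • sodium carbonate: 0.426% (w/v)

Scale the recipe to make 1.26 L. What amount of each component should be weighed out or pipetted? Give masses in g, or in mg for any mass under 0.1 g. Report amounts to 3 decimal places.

Working volume: 1.26 L.
L-glutamine: 0.12% w/v = 1.2 g/L → 1.2 × 1.26 L = 1.512 g
sodium acetate: 0.92 g per 100 mL × 1260 mL ÷ 100 = 11.592 g
sodium acetate trihydrate: 37.8 mmol/L × 136.1 g/mol × 1.26 L ÷ 1000 = 6.482 g
sodium carbonate: 0.426 g per 100 mL × 1260 mL ÷ 100 = 5.368 g

L-glutamine 1.512 g; sodium acetate 11.592 g; sodium acetate trihydrate 6.482 g; sodium carbonate 5.368 g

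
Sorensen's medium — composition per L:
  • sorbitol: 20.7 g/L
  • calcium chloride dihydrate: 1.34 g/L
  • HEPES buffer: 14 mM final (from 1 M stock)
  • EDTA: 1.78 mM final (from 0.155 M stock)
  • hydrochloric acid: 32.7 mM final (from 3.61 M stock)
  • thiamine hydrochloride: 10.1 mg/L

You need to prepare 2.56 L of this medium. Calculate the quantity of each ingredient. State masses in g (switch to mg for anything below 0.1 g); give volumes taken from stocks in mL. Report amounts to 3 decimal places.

Working volume: 2.56 L.
sorbitol: 20.7 g/L × 2.56 L = 52.992 g
calcium chloride dihydrate: 1.34 g/L × 2.56 L = 3.430 g
HEPES buffer: V = C2·V2/C1 = 14 mM × 2560 mL ÷ 1000 mM = 35.840 mL
EDTA: V = C2·V2/C1 = 1.78 mM × 2560 mL ÷ 155 mM = 29.399 mL
hydrochloric acid: C1V1 = C2V2 → 32.7 mM × 2560 mL ÷ 3610 mM = 23.189 mL
thiamine hydrochloride: 10.1 mg/L × 2.56 L = 25.856 mg

sorbitol 52.992 g; calcium chloride dihydrate 3.430 g; HEPES buffer 35.840 mL; EDTA 29.399 mL; hydrochloric acid 23.189 mL; thiamine hydrochloride 25.856 mg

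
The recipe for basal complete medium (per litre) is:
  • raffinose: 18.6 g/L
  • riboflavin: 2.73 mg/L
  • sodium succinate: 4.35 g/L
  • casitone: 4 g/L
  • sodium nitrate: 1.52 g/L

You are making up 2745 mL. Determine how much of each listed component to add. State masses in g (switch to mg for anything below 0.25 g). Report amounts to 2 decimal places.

raffinose 51.06 g; riboflavin 7.49 mg; sodium succinate 11.94 g; casitone 10.98 g; sodium nitrate 4.17 g

Scale factor relative to 1 L: 2.745.
raffinose: 18.6 g/L × 2.745 L = 51.06 g
riboflavin: 2.73 mg/L × 2.745 L = 7.49 mg
sodium succinate: 4.35 g/L × 2.745 L = 11.94 g
casitone: 4 g/L × 2.745 L = 10.98 g
sodium nitrate: 1.52 g/L × 2.745 L = 4.17 g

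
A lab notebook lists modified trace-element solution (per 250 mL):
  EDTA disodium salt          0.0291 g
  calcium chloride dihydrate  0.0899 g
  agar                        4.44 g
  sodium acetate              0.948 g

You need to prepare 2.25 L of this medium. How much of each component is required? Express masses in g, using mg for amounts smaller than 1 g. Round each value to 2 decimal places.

Ratio of target to recipe volume: 2250 / 250 = 9.
EDTA disodium salt: 0.0291 g × (2250 mL / 250 mL) = 0.2619 g = 261.90 mg
calcium chloride dihydrate: 0.0899 g × (2250 mL / 250 mL) = 0.8091 g = 809.10 mg
agar: 4.44 g × (2250 mL / 250 mL) = 39.96 g
sodium acetate: 0.948 g × (2250 mL / 250 mL) = 8.53 g

EDTA disodium salt 261.90 mg; calcium chloride dihydrate 809.10 mg; agar 39.96 g; sodium acetate 8.53 g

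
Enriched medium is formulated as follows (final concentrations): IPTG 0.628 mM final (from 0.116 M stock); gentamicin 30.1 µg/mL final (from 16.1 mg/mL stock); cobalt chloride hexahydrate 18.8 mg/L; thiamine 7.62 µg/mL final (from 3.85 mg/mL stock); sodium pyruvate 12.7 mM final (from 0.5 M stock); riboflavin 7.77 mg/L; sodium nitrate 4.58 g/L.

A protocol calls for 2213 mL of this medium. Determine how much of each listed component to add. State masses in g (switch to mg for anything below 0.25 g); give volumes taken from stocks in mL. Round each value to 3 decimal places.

Target volume = 2213 mL = 2.213 L.
IPTG: C1V1 = C2V2 → 0.628 mM × 2213 mL ÷ 116 mM = 11.981 mL
gentamicin: dilute stock: 30.1 µg/mL × 2213 mL ÷ 16100 µg/mL = 4.137 mL
cobalt chloride hexahydrate: 18.8 mg/L × 2.213 L = 41.604 mg
thiamine: dilute stock: 7.62 µg/mL × 2213 mL ÷ 3850 µg/mL = 4.380 mL
sodium pyruvate: dilute stock: 12.7 mM × 2213 mL ÷ 500 mM = 56.210 mL
riboflavin: 7.77 mg/L × 2.213 L = 17.195 mg
sodium nitrate: 4.58 g/L × 2.213 L = 10.136 g

IPTG 11.981 mL; gentamicin 4.137 mL; cobalt chloride hexahydrate 41.604 mg; thiamine 4.380 mL; sodium pyruvate 56.210 mL; riboflavin 17.195 mg; sodium nitrate 10.136 g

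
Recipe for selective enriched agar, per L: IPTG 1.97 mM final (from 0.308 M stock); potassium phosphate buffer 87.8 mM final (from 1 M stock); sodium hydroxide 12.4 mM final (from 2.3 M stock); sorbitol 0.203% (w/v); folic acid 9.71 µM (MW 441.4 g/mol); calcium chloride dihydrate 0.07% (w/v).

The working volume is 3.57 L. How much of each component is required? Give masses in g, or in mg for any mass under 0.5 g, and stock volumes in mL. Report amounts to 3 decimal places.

Scale factor relative to 1 L: 3.57.
IPTG: dilute stock: 1.97 mM × 3570 mL ÷ 308 mM = 22.834 mL
potassium phosphate buffer: C1V1 = C2V2 → 87.8 mM × 3570 mL ÷ 1000 mM = 313.446 mL
sodium hydroxide: V = C2·V2/C1 = 12.4 mM × 3570 mL ÷ 2300 mM = 19.247 mL
sorbitol: 0.203 g per 100 mL × 3570 mL ÷ 100 = 7.247 g
folic acid: 9.71 µmol/L × 441.4 g/mol × 3.57 L ÷ 1000 = 15.301 mg
calcium chloride dihydrate: 0.07 g per 100 mL × 3570 mL ÷ 100 = 2.499 g

IPTG 22.834 mL; potassium phosphate buffer 313.446 mL; sodium hydroxide 19.247 mL; sorbitol 7.247 g; folic acid 15.301 mg; calcium chloride dihydrate 2.499 g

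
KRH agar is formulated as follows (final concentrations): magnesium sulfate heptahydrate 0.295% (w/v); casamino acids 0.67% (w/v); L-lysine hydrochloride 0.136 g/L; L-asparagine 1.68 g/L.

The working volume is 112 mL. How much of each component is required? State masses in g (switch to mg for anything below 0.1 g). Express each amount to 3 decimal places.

Working volume: 112 mL = 0.112 L.
magnesium sulfate heptahydrate: 0.295 g per 100 mL × 112 mL ÷ 100 = 0.330 g
casamino acids: 0.67% w/v = 6.7 g/L → 6.7 × 0.112 L = 0.750 g
L-lysine hydrochloride: 0.136 g/L × 0.112 L = 0.015232 g = 15.232 mg
L-asparagine: 1.68 g/L × 0.112 L = 0.188 g

magnesium sulfate heptahydrate 0.330 g; casamino acids 0.750 g; L-lysine hydrochloride 15.232 mg; L-asparagine 0.188 g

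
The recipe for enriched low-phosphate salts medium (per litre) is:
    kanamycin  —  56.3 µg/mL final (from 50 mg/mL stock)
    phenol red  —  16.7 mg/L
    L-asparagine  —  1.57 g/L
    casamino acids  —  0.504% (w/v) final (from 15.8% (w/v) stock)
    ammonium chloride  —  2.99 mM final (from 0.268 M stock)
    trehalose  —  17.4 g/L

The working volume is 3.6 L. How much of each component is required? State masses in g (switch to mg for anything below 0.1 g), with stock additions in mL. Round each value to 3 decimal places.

Scale factor relative to 1 L: 3.6.
kanamycin: C1V1 = C2V2 → 56.3 µg/mL × 3600 mL ÷ 50000 µg/mL = 4.054 mL
phenol red: 16.7 mg/L × 3.6 L = 60.120 mg
L-asparagine: 1.57 g/L × 3.6 L = 5.652 g
casamino acids: C1V1 = C2V2 → 0.504% ÷ 15.8% × 3600 mL = 114.835 mL
ammonium chloride: C1V1 = C2V2 → 2.99 mM × 3600 mL ÷ 268 mM = 40.164 mL
trehalose: 17.4 g/L × 3.6 L = 62.640 g

kanamycin 4.054 mL; phenol red 60.120 mg; L-asparagine 5.652 g; casamino acids 114.835 mL; ammonium chloride 40.164 mL; trehalose 62.640 g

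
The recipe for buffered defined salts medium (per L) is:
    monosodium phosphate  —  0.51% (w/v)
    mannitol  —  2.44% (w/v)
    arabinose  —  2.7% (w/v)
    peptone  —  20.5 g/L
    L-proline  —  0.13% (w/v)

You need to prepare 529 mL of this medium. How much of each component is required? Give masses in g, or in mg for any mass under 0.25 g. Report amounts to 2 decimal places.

monosodium phosphate 2.70 g; mannitol 12.91 g; arabinose 14.28 g; peptone 10.84 g; L-proline 0.69 g

Target volume = 529 mL = 0.529 L.
monosodium phosphate: 0.51 g per 100 mL × 529 mL ÷ 100 = 2.70 g
mannitol: 2.44% w/v = 24.4 g/L → 24.4 × 0.529 L = 12.91 g
arabinose: 2.7% w/v = 27 g/L → 27 × 0.529 L = 14.28 g
peptone: 20.5 g/L × 0.529 L = 10.84 g
L-proline: 0.13 g per 100 mL × 529 mL ÷ 100 = 0.69 g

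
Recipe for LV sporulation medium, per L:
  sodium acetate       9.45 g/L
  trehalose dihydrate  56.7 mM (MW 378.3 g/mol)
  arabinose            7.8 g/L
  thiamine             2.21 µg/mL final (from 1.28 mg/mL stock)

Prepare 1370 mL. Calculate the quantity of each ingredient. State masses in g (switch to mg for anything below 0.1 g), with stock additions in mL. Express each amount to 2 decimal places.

sodium acetate 12.95 g; trehalose dihydrate 29.39 g; arabinose 10.69 g; thiamine 2.37 mL

Target volume = 1370 mL = 1.37 L.
sodium acetate: 9.45 g/L × 1.37 L = 12.95 g
trehalose dihydrate: 56.7 mmol/L × 378.3 g/mol × 1.37 L ÷ 1000 = 29.39 g
arabinose: 7.8 g/L × 1.37 L = 10.69 g
thiamine: C1V1 = C2V2 → 2.21 µg/mL × 1370 mL ÷ 1280 µg/mL = 2.37 mL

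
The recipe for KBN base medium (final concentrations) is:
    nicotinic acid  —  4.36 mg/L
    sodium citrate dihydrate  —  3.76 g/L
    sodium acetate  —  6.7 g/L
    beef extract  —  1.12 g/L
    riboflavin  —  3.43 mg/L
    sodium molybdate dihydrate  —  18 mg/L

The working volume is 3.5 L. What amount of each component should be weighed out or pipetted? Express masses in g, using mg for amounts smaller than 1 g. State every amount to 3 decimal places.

nicotinic acid 15.260 mg; sodium citrate dihydrate 13.160 g; sodium acetate 23.450 g; beef extract 3.920 g; riboflavin 12.005 mg; sodium molybdate dihydrate 63.000 mg

Working volume: 3.5 L.
nicotinic acid: 4.36 mg/L × 3.5 L = 15.260 mg
sodium citrate dihydrate: 3.76 g/L × 3.5 L = 13.160 g
sodium acetate: 6.7 g/L × 3.5 L = 23.450 g
beef extract: 1.12 g/L × 3.5 L = 3.920 g
riboflavin: 3.43 mg/L × 3.5 L = 12.005 mg
sodium molybdate dihydrate: 18 mg/L × 3.5 L = 63.000 mg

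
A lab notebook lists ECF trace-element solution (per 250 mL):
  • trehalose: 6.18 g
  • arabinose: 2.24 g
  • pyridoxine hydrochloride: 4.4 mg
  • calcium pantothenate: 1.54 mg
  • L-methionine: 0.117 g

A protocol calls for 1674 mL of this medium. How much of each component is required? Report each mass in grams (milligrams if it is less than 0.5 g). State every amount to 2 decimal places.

trehalose 41.38 g; arabinose 15.00 g; pyridoxine hydrochloride 29.46 mg; calcium pantothenate 10.31 mg; L-methionine 0.78 g

Scale factor = 1674 mL / 250 mL = 6.696.
trehalose: 6.18 g × (1674 mL / 250 mL) = 41.38 g
arabinose: 2.24 g × (1674 mL / 250 mL) = 15.00 g
pyridoxine hydrochloride: 4.4 mg × (1674 mL / 250 mL) = 29.46 mg
calcium pantothenate: 1.54 mg × (1674 mL / 250 mL) = 10.31 mg
L-methionine: 0.117 g × (1674 mL / 250 mL) = 0.78 g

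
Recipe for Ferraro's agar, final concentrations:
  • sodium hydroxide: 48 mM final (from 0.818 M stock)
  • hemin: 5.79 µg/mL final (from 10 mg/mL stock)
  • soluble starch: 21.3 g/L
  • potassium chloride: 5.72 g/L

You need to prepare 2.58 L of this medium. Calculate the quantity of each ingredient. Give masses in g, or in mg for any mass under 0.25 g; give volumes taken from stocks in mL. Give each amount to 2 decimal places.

Scale factor relative to 1 L: 2.58.
sodium hydroxide: C1V1 = C2V2 → 48 mM × 2580 mL ÷ 818 mM = 151.39 mL
hemin: C1V1 = C2V2 → 5.79 µg/mL × 2580 mL ÷ 10000 µg/mL = 1.49 mL
soluble starch: 21.3 g/L × 2.58 L = 54.95 g
potassium chloride: 5.72 g/L × 2.58 L = 14.76 g

sodium hydroxide 151.39 mL; hemin 1.49 mL; soluble starch 54.95 g; potassium chloride 14.76 g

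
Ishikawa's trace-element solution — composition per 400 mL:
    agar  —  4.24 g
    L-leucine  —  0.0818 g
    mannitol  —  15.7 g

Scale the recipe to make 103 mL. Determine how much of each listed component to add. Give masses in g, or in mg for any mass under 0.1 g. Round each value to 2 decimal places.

Ratio of target to recipe volume: 103 / 400 = 0.2575.
agar: 4.24 g × (103 mL / 400 mL) = 1.09 g
L-leucine: 0.0818 g × (103 mL / 400 mL) = 0.0210635 g = 21.06 mg
mannitol: 15.7 g × (103 mL / 400 mL) = 4.04 g

agar 1.09 g; L-leucine 21.06 mg; mannitol 4.04 g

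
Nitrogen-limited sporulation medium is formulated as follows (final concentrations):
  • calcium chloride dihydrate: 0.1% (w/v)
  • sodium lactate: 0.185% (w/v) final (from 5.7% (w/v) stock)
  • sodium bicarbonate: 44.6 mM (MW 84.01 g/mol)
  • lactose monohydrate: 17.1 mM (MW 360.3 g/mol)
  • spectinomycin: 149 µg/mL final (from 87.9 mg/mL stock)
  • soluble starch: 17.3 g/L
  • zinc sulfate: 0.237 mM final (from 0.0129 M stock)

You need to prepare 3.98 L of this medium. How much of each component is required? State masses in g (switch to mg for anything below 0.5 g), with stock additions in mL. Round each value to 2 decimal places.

Working volume: 3.98 L.
calcium chloride dihydrate: 0.1 g per 100 mL × 3980 mL ÷ 100 = 3.98 g
sodium lactate: C1V1 = C2V2 → 0.185% ÷ 5.7% × 3980 mL = 129.18 mL
sodium bicarbonate: 44.6 mmol/L × 84.01 g/mol × 3.98 L ÷ 1000 = 14.91 g
lactose monohydrate: 17.1 mmol/L × 360.3 g/mol × 3.98 L ÷ 1000 = 24.52 g
spectinomycin: V = C2·V2/C1 = 149 µg/mL × 3980 mL ÷ 87900 µg/mL = 6.75 mL
soluble starch: 17.3 g/L × 3.98 L = 68.85 g
zinc sulfate: C1V1 = C2V2 → 0.237 mM × 3980 mL ÷ 12.9 mM = 73.12 mL

calcium chloride dihydrate 3.98 g; sodium lactate 129.18 mL; sodium bicarbonate 14.91 g; lactose monohydrate 24.52 g; spectinomycin 6.75 mL; soluble starch 68.85 g; zinc sulfate 73.12 mL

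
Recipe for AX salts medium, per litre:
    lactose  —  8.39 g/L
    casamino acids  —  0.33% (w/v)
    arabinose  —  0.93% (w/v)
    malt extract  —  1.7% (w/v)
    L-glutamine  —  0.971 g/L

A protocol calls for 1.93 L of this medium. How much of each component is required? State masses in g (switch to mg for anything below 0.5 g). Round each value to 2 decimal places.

lactose 16.19 g; casamino acids 6.37 g; arabinose 17.95 g; malt extract 32.81 g; L-glutamine 1.87 g

Working volume: 1.93 L.
lactose: 8.39 g/L × 1.93 L = 16.19 g
casamino acids: 0.33 g per 100 mL × 1930 mL ÷ 100 = 6.37 g
arabinose: 0.93% w/v = 9.3 g/L → 9.3 × 1.93 L = 17.95 g
malt extract: 1.7% w/v = 17 g/L → 17 × 1.93 L = 32.81 g
L-glutamine: 0.971 g/L × 1.93 L = 1.87 g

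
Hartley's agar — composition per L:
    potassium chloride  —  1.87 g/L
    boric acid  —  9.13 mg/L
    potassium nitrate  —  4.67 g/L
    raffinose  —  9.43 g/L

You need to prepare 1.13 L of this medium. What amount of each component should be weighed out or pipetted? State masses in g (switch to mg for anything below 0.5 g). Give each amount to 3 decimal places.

Working volume: 1.13 L.
potassium chloride: 1.87 g/L × 1.13 L = 2.113 g
boric acid: 9.13 mg/L × 1.13 L = 10.317 mg
potassium nitrate: 4.67 g/L × 1.13 L = 5.277 g
raffinose: 9.43 g/L × 1.13 L = 10.656 g

potassium chloride 2.113 g; boric acid 10.317 mg; potassium nitrate 5.277 g; raffinose 10.656 g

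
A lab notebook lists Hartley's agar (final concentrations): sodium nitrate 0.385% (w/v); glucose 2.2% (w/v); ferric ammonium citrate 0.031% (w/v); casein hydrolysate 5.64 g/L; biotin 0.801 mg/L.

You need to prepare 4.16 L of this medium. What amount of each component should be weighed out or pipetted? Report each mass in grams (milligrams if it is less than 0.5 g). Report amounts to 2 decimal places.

sodium nitrate 16.02 g; glucose 91.52 g; ferric ammonium citrate 1.29 g; casein hydrolysate 23.46 g; biotin 3.33 mg

Scale factor relative to 1 L: 4.16.
sodium nitrate: 0.385 g per 100 mL × 4160 mL ÷ 100 = 16.02 g
glucose: 2.2 g per 100 mL × 4160 mL ÷ 100 = 91.52 g
ferric ammonium citrate: 0.031 g per 100 mL × 4160 mL ÷ 100 = 1.29 g
casein hydrolysate: 5.64 g/L × 4.16 L = 23.46 g
biotin: 0.801 mg/L × 4.16 L = 3.33 mg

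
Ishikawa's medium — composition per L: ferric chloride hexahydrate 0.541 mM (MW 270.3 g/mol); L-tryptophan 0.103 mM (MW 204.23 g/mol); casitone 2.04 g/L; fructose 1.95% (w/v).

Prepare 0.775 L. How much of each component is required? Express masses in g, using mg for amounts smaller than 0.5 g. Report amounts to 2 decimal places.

ferric chloride hexahydrate 113.33 mg; L-tryptophan 16.30 mg; casitone 1.58 g; fructose 15.11 g

Working volume: 0.775 L.
ferric chloride hexahydrate: 0.541 mmol/L × 270.3 mg/mmol × 0.775 L = 113.33 mg
L-tryptophan: 0.103 mmol/L × 204.23 mg/mmol × 0.775 L = 16.30 mg
casitone: 2.04 g/L × 0.775 L = 1.58 g
fructose: 1.95 g per 100 mL × 775 mL ÷ 100 = 15.11 g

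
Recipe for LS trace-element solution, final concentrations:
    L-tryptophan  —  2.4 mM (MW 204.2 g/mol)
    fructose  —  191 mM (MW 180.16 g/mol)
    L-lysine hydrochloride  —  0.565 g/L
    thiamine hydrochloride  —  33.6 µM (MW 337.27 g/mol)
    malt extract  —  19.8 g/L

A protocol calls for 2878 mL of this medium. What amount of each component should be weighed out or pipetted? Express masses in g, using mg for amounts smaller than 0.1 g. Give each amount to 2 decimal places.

L-tryptophan 1.41 g; fructose 99.03 g; L-lysine hydrochloride 1.63 g; thiamine hydrochloride 32.61 mg; malt extract 56.98 g

Scale factor relative to 1 L: 2.878.
L-tryptophan: 2.4 mmol/L × 204.2 g/mol × 2.878 L ÷ 1000 = 1.41 g
fructose: 191 mmol/L × 180.16 g/mol × 2.878 L ÷ 1000 = 99.03 g
L-lysine hydrochloride: 0.565 g/L × 2.878 L = 1.63 g
thiamine hydrochloride: 33.6 µmol/L × 337.27 g/mol × 2.878 L ÷ 1000 = 32.61 mg
malt extract: 19.8 g/L × 2.878 L = 56.98 g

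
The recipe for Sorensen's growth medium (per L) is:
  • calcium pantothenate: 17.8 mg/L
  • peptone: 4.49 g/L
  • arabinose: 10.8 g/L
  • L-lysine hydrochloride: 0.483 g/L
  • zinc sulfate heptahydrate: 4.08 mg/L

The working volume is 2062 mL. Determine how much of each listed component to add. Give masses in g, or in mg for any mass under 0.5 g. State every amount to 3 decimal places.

Target volume = 2062 mL = 2.062 L.
calcium pantothenate: 17.8 mg/L × 2.062 L = 36.704 mg
peptone: 4.49 g/L × 2.062 L = 9.258 g
arabinose: 10.8 g/L × 2.062 L = 22.270 g
L-lysine hydrochloride: 0.483 g/L × 2.062 L = 0.996 g
zinc sulfate heptahydrate: 4.08 mg/L × 2.062 L = 8.413 mg

calcium pantothenate 36.704 mg; peptone 9.258 g; arabinose 22.270 g; L-lysine hydrochloride 0.996 g; zinc sulfate heptahydrate 8.413 mg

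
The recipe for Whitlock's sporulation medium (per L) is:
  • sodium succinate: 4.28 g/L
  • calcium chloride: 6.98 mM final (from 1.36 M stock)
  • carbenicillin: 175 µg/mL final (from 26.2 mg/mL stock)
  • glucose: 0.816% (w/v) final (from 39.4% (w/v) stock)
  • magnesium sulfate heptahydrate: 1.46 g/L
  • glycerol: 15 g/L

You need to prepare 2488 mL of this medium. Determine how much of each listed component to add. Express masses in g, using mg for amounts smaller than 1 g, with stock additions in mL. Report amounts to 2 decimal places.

sodium succinate 10.65 g; calcium chloride 12.77 mL; carbenicillin 16.62 mL; glucose 51.53 mL; magnesium sulfate heptahydrate 3.63 g; glycerol 37.32 g

Working volume: 2488 mL = 2.488 L.
sodium succinate: 4.28 g/L × 2.488 L = 10.65 g
calcium chloride: dilute stock: 6.98 mM × 2488 mL ÷ 1360 mM = 12.77 mL
carbenicillin: C1V1 = C2V2 → 175 µg/mL × 2488 mL ÷ 26200 µg/mL = 16.62 mL
glucose: V = C2·V2/C1 = 0.816% ÷ 39.4% × 2488 mL = 51.53 mL
magnesium sulfate heptahydrate: 1.46 g/L × 2.488 L = 3.63 g
glycerol: 15 g/L × 2.488 L = 37.32 g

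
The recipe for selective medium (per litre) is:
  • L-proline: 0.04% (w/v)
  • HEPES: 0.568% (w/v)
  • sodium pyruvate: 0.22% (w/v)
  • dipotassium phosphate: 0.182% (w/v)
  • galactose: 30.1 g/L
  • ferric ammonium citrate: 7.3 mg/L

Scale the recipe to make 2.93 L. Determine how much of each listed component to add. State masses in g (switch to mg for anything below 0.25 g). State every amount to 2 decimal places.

Scale factor relative to 1 L: 2.93.
L-proline: 0.04 g per 100 mL × 2930 mL ÷ 100 = 1.17 g
HEPES: 0.568% w/v = 5.68 g/L → 5.68 × 2.93 L = 16.64 g
sodium pyruvate: 0.22 g per 100 mL × 2930 mL ÷ 100 = 6.45 g
dipotassium phosphate: 0.182 g per 100 mL × 2930 mL ÷ 100 = 5.33 g
galactose: 30.1 g/L × 2.93 L = 88.19 g
ferric ammonium citrate: 7.3 mg/L × 2.93 L = 21.39 mg

L-proline 1.17 g; HEPES 16.64 g; sodium pyruvate 6.45 g; dipotassium phosphate 5.33 g; galactose 88.19 g; ferric ammonium citrate 21.39 mg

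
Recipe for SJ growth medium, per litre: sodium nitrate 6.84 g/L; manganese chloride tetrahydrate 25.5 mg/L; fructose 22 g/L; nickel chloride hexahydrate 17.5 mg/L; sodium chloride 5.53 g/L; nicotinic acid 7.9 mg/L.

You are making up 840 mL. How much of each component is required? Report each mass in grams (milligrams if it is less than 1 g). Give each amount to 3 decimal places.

Scale factor relative to 1 L: 0.84.
sodium nitrate: 6.84 g/L × 0.84 L = 5.746 g
manganese chloride tetrahydrate: 25.5 mg/L × 0.84 L = 21.420 mg
fructose: 22 g/L × 0.84 L = 18.480 g
nickel chloride hexahydrate: 17.5 mg/L × 0.84 L = 14.700 mg
sodium chloride: 5.53 g/L × 0.84 L = 4.645 g
nicotinic acid: 7.9 mg/L × 0.84 L = 6.636 mg

sodium nitrate 5.746 g; manganese chloride tetrahydrate 21.420 mg; fructose 18.480 g; nickel chloride hexahydrate 14.700 mg; sodium chloride 4.645 g; nicotinic acid 6.636 mg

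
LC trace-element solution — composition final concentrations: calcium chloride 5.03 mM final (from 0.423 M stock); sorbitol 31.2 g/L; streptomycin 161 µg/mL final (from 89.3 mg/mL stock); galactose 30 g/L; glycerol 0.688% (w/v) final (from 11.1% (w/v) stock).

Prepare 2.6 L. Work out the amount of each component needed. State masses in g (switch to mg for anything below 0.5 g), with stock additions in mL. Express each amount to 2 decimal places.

Scale factor relative to 1 L: 2.6.
calcium chloride: V = C2·V2/C1 = 5.03 mM × 2600 mL ÷ 423 mM = 30.92 mL
sorbitol: 31.2 g/L × 2.6 L = 81.12 g
streptomycin: V = C2·V2/C1 = 161 µg/mL × 2600 mL ÷ 89300 µg/mL = 4.69 mL
galactose: 30 g/L × 2.6 L = 78.00 g
glycerol: dilute stock: 0.688% ÷ 11.1% × 2600 mL = 161.15 mL

calcium chloride 30.92 mL; sorbitol 81.12 g; streptomycin 4.69 mL; galactose 78.00 g; glycerol 161.15 mL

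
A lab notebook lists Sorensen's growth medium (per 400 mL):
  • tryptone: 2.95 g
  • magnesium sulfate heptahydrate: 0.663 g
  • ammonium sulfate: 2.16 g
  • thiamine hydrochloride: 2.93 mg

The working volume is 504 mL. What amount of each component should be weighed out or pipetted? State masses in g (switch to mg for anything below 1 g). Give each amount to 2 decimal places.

Scale factor = 504 mL / 400 mL = 1.26.
tryptone: 2.95 g × (504 mL / 400 mL) = 3.72 g
magnesium sulfate heptahydrate: 0.663 g × (504 mL / 400 mL) = 0.83538 g = 835.38 mg
ammonium sulfate: 2.16 g × (504 mL / 400 mL) = 2.72 g
thiamine hydrochloride: 2.93 mg × (504 mL / 400 mL) = 3.69 mg

tryptone 3.72 g; magnesium sulfate heptahydrate 835.38 mg; ammonium sulfate 2.72 g; thiamine hydrochloride 3.69 mg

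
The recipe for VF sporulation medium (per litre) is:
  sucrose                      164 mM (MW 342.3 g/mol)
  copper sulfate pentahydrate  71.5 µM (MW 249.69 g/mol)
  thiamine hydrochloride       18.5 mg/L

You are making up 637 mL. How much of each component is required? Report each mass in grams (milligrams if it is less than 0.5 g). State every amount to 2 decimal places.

sucrose 35.76 g; copper sulfate pentahydrate 11.37 mg; thiamine hydrochloride 11.78 mg

Scale factor relative to 1 L: 0.637.
sucrose: 164 mmol/L × 342.3 g/mol × 0.637 L ÷ 1000 = 35.76 g
copper sulfate pentahydrate: 71.5 µmol/L × 249.69 g/mol × 0.637 L ÷ 1000 = 11.37 mg
thiamine hydrochloride: 18.5 mg/L × 0.637 L = 11.78 mg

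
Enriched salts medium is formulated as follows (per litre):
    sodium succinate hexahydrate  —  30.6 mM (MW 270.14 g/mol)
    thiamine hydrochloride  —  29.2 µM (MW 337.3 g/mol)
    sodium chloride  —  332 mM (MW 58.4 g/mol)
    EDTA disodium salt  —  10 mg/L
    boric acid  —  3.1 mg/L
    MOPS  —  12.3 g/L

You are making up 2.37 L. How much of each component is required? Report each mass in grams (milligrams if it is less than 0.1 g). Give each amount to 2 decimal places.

Scale factor relative to 1 L: 2.37.
sodium succinate hexahydrate: 30.6 mmol/L × 270.14 g/mol × 2.37 L ÷ 1000 = 19.59 g
thiamine hydrochloride: 29.2 µmol/L × 337.3 g/mol × 2.37 L ÷ 1000 = 23.34 mg
sodium chloride: 332 mmol/L × 58.4 g/mol × 2.37 L ÷ 1000 = 45.95 g
EDTA disodium salt: 10 mg/L × 2.37 L = 23.70 mg
boric acid: 3.1 mg/L × 2.37 L = 7.35 mg
MOPS: 12.3 g/L × 2.37 L = 29.15 g

sodium succinate hexahydrate 19.59 g; thiamine hydrochloride 23.34 mg; sodium chloride 45.95 g; EDTA disodium salt 23.70 mg; boric acid 7.35 mg; MOPS 29.15 g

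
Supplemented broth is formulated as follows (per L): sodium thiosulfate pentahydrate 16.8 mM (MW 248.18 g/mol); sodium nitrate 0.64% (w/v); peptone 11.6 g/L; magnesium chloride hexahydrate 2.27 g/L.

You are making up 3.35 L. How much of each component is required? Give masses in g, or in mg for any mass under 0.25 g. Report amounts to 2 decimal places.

Scale factor relative to 1 L: 3.35.
sodium thiosulfate pentahydrate: 16.8 mmol/L × 248.18 g/mol × 3.35 L ÷ 1000 = 13.97 g
sodium nitrate: 0.64% w/v = 6.4 g/L → 6.4 × 3.35 L = 21.44 g
peptone: 11.6 g/L × 3.35 L = 38.86 g
magnesium chloride hexahydrate: 2.27 g/L × 3.35 L = 7.60 g

sodium thiosulfate pentahydrate 13.97 g; sodium nitrate 21.44 g; peptone 38.86 g; magnesium chloride hexahydrate 7.60 g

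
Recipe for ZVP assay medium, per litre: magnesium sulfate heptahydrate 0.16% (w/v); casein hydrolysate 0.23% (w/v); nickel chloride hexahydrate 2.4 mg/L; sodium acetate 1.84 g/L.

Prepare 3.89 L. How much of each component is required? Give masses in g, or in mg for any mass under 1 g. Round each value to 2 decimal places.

magnesium sulfate heptahydrate 6.22 g; casein hydrolysate 8.95 g; nickel chloride hexahydrate 9.34 mg; sodium acetate 7.16 g

Working volume: 3.89 L.
magnesium sulfate heptahydrate: 0.16 g per 100 mL × 3890 mL ÷ 100 = 6.22 g
casein hydrolysate: 0.23% w/v = 2.3 g/L → 2.3 × 3.89 L = 8.95 g
nickel chloride hexahydrate: 2.4 mg/L × 3.89 L = 9.34 mg
sodium acetate: 1.84 g/L × 3.89 L = 7.16 g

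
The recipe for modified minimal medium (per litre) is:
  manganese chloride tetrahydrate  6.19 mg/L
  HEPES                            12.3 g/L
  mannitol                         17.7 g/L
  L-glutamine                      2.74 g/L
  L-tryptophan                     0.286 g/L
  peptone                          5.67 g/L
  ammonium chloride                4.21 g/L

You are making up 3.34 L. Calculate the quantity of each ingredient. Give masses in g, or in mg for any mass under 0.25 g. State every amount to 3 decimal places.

manganese chloride tetrahydrate 20.675 mg; HEPES 41.082 g; mannitol 59.118 g; L-glutamine 9.152 g; L-tryptophan 0.955 g; peptone 18.938 g; ammonium chloride 14.061 g

Working volume: 3.34 L.
manganese chloride tetrahydrate: 6.19 mg/L × 3.34 L = 20.675 mg
HEPES: 12.3 g/L × 3.34 L = 41.082 g
mannitol: 17.7 g/L × 3.34 L = 59.118 g
L-glutamine: 2.74 g/L × 3.34 L = 9.152 g
L-tryptophan: 0.286 g/L × 3.34 L = 0.955 g
peptone: 5.67 g/L × 3.34 L = 18.938 g
ammonium chloride: 4.21 g/L × 3.34 L = 14.061 g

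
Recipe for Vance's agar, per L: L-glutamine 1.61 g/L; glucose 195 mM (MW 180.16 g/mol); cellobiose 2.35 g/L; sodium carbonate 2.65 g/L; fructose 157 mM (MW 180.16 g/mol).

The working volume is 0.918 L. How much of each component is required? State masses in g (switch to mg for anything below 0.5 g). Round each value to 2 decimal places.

L-glutamine 1.48 g; glucose 32.25 g; cellobiose 2.16 g; sodium carbonate 2.43 g; fructose 25.97 g

Working volume: 0.918 L.
L-glutamine: 1.61 g/L × 0.918 L = 1.48 g
glucose: 195 mmol/L × 180.16 g/mol × 0.918 L ÷ 1000 = 32.25 g
cellobiose: 2.35 g/L × 0.918 L = 2.16 g
sodium carbonate: 2.65 g/L × 0.918 L = 2.43 g
fructose: 157 mmol/L × 180.16 g/mol × 0.918 L ÷ 1000 = 25.97 g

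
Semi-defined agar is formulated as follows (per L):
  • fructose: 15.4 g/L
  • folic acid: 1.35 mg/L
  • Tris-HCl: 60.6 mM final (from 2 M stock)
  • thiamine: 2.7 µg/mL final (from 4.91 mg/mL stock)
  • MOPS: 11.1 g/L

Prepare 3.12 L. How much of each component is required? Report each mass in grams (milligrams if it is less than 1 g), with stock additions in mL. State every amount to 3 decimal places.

fructose 48.048 g; folic acid 4.212 mg; Tris-HCl 94.536 mL; thiamine 1.716 mL; MOPS 34.632 g

Working volume: 3.12 L.
fructose: 15.4 g/L × 3.12 L = 48.048 g
folic acid: 1.35 mg/L × 3.12 L = 4.212 mg
Tris-HCl: V = C2·V2/C1 = 60.6 mM × 3120 mL ÷ 2000 mM = 94.536 mL
thiamine: V = C2·V2/C1 = 2.7 µg/mL × 3120 mL ÷ 4910 µg/mL = 1.716 mL
MOPS: 11.1 g/L × 3.12 L = 34.632 g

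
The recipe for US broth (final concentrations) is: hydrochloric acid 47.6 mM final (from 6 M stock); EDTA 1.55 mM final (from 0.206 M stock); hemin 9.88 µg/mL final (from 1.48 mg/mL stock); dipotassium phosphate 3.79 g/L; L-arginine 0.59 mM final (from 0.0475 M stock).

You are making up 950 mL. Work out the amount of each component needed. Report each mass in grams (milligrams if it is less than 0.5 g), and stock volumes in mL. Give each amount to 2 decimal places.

Target volume = 950 mL = 0.95 L.
hydrochloric acid: V = C2·V2/C1 = 47.6 mM × 950 mL ÷ 6000 mM = 7.54 mL
EDTA: dilute stock: 1.55 mM × 950 mL ÷ 206 mM = 7.15 mL
hemin: V = C2·V2/C1 = 9.88 µg/mL × 950 mL ÷ 1480 µg/mL = 6.34 mL
dipotassium phosphate: 3.79 g/L × 0.95 L = 3.60 g
L-arginine: C1V1 = C2V2 → 0.59 mM × 950 mL ÷ 47.5 mM = 11.80 mL

hydrochloric acid 7.54 mL; EDTA 7.15 mL; hemin 6.34 mL; dipotassium phosphate 3.60 g; L-arginine 11.80 mL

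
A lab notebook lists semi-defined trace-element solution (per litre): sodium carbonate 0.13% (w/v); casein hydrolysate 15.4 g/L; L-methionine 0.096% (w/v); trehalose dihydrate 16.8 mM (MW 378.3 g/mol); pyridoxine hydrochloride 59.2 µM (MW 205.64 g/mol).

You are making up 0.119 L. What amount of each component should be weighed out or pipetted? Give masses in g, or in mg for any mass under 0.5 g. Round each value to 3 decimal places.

Working volume: 0.119 L.
sodium carbonate: 0.13 g per 100 mL × 119 mL ÷ 100 = 0.1547 g = 154.700 mg
casein hydrolysate: 15.4 g/L × 0.119 L = 1.833 g
L-methionine: 0.096% w/v = 0.96 g/L → 0.96 × 0.119 L = 0.11424 g = 114.240 mg
trehalose dihydrate: 16.8 mmol/L × 378.3 g/mol × 0.119 L ÷ 1000 = 0.756 g
pyridoxine hydrochloride: 59.2 µmol/L × 205.64 g/mol × 0.119 L ÷ 1000 = 1.449 mg

sodium carbonate 154.700 mg; casein hydrolysate 1.833 g; L-methionine 114.240 mg; trehalose dihydrate 0.756 g; pyridoxine hydrochloride 1.449 mg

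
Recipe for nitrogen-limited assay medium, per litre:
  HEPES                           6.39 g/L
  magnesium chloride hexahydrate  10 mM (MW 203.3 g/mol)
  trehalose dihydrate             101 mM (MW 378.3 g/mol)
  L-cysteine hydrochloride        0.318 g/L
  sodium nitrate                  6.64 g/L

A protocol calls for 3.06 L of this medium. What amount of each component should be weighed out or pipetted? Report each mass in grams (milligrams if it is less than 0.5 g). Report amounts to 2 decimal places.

HEPES 19.55 g; magnesium chloride hexahydrate 6.22 g; trehalose dihydrate 116.92 g; L-cysteine hydrochloride 0.97 g; sodium nitrate 20.32 g

Scale factor relative to 1 L: 3.06.
HEPES: 6.39 g/L × 3.06 L = 19.55 g
magnesium chloride hexahydrate: 10 mmol/L × 203.3 g/mol × 3.06 L ÷ 1000 = 6.22 g
trehalose dihydrate: 101 mmol/L × 378.3 g/mol × 3.06 L ÷ 1000 = 116.92 g
L-cysteine hydrochloride: 0.318 g/L × 3.06 L = 0.97 g
sodium nitrate: 6.64 g/L × 3.06 L = 20.32 g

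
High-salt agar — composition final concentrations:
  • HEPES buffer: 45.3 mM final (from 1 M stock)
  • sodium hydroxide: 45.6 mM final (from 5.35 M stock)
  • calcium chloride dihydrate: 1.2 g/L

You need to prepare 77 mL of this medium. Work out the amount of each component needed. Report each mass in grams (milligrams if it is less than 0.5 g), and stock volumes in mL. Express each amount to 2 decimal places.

HEPES buffer 3.49 mL; sodium hydroxide 0.66 mL; calcium chloride dihydrate 92.40 mg

Scale factor relative to 1 L: 0.077.
HEPES buffer: dilute stock: 45.3 mM × 77 mL ÷ 1000 mM = 3.49 mL
sodium hydroxide: V = C2·V2/C1 = 45.6 mM × 77 mL ÷ 5350 mM = 0.66 mL
calcium chloride dihydrate: 1.2 g/L × 0.077 L = 0.0924 g = 92.40 mg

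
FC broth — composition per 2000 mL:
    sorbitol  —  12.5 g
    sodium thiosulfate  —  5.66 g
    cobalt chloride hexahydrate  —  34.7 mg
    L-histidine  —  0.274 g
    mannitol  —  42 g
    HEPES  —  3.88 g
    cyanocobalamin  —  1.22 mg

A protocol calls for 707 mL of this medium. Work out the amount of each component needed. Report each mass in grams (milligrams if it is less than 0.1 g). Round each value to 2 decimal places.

Ratio of target to recipe volume: 707 / 2000 = 0.3535.
sorbitol: 12.5 g × (707 mL / 2000 mL) = 4.42 g
sodium thiosulfate: 5.66 g × (707 mL / 2000 mL) = 2.00 g
cobalt chloride hexahydrate: 34.7 mg × (707 mL / 2000 mL) = 12.27 mg
L-histidine: 0.274 g × (707 mL / 2000 mL) = 0.096859 g = 96.86 mg
mannitol: 42 g × (707 mL / 2000 mL) = 14.85 g
HEPES: 3.88 g × (707 mL / 2000 mL) = 1.37 g
cyanocobalamin: 1.22 mg × (707 mL / 2000 mL) = 0.43 mg

sorbitol 4.42 g; sodium thiosulfate 2.00 g; cobalt chloride hexahydrate 12.27 mg; L-histidine 96.86 mg; mannitol 14.85 g; HEPES 1.37 g; cyanocobalamin 0.43 mg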